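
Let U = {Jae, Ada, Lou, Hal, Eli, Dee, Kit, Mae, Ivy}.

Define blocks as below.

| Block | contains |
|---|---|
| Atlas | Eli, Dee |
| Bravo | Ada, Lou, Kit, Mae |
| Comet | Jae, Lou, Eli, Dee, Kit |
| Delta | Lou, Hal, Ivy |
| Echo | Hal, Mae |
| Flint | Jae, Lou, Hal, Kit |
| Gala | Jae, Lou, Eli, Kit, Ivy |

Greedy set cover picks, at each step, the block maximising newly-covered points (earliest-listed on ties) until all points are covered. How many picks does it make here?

3

Greedy: pick Comet (covers 5 new) → pick Bravo (covers 2 new) → pick Delta (covers 2 new). Total picks: 3.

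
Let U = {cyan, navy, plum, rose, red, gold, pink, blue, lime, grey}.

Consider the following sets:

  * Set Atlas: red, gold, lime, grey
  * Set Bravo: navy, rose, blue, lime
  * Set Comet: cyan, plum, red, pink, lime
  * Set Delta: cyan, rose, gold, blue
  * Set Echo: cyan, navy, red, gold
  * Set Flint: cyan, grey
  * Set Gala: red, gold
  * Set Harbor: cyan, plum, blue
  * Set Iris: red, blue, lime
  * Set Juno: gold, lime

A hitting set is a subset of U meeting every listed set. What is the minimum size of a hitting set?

3

Take H = {cyan, gold, blue}. Each listed set contains at least one of these, so H is a hitting set of size 3.
The sets Bravo, Flint, Gala are pairwise disjoint, so any hitting set needs a separate element for each — at least 3. Hence 3 is optimal.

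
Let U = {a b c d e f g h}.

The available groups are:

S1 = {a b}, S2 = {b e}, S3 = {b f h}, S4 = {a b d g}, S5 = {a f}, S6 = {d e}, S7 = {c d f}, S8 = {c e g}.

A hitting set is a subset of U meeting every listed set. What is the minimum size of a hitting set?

The 3 items {b, e, f} hit every group.
No choice of 2 items meets every group, so 3 is the minimum.

3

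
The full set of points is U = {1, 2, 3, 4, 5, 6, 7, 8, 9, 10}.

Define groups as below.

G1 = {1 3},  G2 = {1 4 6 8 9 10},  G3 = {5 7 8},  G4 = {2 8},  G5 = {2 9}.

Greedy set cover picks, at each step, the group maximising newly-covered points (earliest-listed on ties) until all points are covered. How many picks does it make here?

4

Greedy: pick G2 (covers 6 new) → pick G3 (covers 2 new) → pick G1 (covers 1 new) → pick G4 (covers 1 new). Total picks: 4.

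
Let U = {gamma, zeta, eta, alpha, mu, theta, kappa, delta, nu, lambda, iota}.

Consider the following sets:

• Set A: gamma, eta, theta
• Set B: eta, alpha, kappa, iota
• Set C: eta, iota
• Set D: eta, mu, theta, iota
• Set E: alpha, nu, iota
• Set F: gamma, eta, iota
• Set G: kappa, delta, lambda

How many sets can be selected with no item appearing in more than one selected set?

3

A, E, G are pairwise disjoint (A={gamma,eta,theta}; E={alpha,nu,iota}; G={kappa,delta,lambda}).
Every remaining set overlaps one of these, and no 4 of the listed sets are pairwise disjoint, so 3 is the maximum.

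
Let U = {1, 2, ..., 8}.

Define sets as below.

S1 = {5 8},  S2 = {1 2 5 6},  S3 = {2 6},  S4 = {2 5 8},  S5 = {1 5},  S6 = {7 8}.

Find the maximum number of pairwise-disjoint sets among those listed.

3

S3, S5, S6 are pairwise disjoint (S3={2,6}; S5={1,5}; S6={7,8}).
Every remaining set overlaps one of these, and no 4 of the listed sets are pairwise disjoint, so 3 is the maximum.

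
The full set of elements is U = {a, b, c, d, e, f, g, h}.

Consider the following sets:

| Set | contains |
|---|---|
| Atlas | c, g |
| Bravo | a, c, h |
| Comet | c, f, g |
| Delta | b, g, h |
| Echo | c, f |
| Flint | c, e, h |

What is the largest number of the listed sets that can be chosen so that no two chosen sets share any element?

2

Delta, Echo are pairwise disjoint (Delta={b,g,h}; Echo={c,f}).
Every remaining set overlaps one of these, and no 3 of the listed sets are pairwise disjoint, so 2 is the maximum.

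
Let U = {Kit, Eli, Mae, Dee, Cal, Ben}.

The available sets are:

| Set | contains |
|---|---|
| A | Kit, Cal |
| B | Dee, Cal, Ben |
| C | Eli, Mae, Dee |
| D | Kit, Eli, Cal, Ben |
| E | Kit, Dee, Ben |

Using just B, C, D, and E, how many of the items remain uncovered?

0

Union of B, C, D, E = {Kit, Eli, Mae, Dee, Cal, Ben} — that's every item, so 0 are uncovered.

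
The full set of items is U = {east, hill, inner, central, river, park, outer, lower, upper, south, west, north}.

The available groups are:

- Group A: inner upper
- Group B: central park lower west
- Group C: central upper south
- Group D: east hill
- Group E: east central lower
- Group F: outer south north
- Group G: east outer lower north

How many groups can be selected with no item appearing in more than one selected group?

4

A, B, D, F are pairwise disjoint (A={inner,upper}; B={central,park,lower,west}; D={east,hill}; F={outer,south,north}).
Every remaining group overlaps one of these, and no 5 of the listed groups are pairwise disjoint, so 4 is the maximum.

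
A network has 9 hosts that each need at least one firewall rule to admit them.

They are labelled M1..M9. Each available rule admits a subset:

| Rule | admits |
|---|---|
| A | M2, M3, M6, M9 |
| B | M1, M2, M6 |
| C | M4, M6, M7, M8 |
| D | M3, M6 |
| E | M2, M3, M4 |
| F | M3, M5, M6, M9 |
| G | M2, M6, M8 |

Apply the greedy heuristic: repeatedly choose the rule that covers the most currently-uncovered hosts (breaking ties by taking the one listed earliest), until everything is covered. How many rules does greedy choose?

4

Greedy: pick A (covers 4 new) → pick C (covers 3 new) → pick B (covers 1 new) → pick F (covers 1 new). Total picks: 4.
(The true minimum cover uses only 3 rules, so greedy is not optimal here.)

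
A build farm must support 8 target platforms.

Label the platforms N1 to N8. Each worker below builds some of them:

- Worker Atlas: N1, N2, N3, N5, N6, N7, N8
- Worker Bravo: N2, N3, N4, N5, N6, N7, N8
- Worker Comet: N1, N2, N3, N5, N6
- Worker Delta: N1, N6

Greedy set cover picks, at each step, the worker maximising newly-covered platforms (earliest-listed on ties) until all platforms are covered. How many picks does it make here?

Greedy: pick Atlas (covers 7 new) → pick Bravo (covers 1 new). Total picks: 2.

2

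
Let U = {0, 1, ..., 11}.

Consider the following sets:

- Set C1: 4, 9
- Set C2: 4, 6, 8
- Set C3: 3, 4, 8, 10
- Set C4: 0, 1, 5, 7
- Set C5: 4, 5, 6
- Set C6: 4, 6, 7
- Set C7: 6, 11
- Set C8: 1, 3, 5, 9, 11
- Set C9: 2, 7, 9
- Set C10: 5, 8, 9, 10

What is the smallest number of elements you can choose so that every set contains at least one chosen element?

Take H = {5, 6, 8, 9}. Each listed set contains at least one of these, so H is a hitting set of size 4.
No choice of 3 elements meets every set, so 4 is the minimum.

4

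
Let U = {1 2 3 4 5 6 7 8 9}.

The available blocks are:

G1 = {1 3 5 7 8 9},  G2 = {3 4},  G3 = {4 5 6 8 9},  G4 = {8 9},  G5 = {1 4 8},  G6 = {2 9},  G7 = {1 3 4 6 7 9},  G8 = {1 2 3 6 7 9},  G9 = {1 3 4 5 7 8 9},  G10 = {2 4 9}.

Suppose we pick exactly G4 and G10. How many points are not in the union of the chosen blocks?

Union of G4, G10 = {2, 4, 8, 9}.
Not covered: 1, 3, 5, 6, 7 — 5 points.

5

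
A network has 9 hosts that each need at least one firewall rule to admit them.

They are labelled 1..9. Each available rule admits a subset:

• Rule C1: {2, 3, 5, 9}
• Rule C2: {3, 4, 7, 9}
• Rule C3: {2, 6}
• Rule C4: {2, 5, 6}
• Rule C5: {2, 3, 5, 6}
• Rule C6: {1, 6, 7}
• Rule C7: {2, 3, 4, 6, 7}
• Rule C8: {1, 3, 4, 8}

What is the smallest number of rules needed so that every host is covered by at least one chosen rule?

3

C2 and C5 and C8 together: C2 ∪ C5 ∪ C8 = {1, 2, 3, 4, 5, 6, 7, 8, 9} — every host is covered.
Only C8 contains 8, so C8 is forced; the remaining 5 hosts need at least 2 more rules (each remaining rule adds at most 3) — so at least 3 rules are needed, and 3 is optimal.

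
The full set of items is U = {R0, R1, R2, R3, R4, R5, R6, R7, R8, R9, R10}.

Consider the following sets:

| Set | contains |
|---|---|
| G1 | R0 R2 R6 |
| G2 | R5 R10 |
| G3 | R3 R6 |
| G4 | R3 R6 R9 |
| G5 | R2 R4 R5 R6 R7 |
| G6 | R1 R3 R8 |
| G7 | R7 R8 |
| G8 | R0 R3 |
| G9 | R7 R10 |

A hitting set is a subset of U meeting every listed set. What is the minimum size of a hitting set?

The 4 items {R0, R6, R8, R10} hit every set.
No choice of 3 items meets every set, so 4 is the minimum.

4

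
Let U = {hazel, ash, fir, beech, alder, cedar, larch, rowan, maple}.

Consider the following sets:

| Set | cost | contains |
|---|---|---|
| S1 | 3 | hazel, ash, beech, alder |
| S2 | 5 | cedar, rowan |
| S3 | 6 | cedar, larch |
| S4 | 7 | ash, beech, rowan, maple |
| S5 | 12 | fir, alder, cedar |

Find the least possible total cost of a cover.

S1, S3, S4, S5 together cover every item (S1 ∪ S3 ∪ S4 ∪ S5 = {hazel, ash, fir, beech, alder, cedar, larch, rowan, maple}); total cost 3 + 6 + 7 + 12 = 28.
The greedy pick S1, S2, S3, S4, S5 costs 33; no covering selection beats 28.

28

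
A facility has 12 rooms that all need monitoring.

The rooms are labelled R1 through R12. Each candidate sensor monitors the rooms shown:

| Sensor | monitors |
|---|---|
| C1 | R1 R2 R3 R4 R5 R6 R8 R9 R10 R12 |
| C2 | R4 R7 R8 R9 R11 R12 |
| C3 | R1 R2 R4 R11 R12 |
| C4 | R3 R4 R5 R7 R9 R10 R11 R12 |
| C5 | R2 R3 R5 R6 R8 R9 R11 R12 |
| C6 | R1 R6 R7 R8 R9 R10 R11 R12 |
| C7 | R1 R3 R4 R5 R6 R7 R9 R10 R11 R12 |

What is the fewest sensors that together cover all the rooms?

2

Take {C5, C7}. Their union is {R1, R2, R3, R4, R5, R6, R7, R8, R9, R10, R11, R12}, which is all 12 rooms.
No single sensor has all 12 rooms (the largest, C1, has 10), so 2 is optimal.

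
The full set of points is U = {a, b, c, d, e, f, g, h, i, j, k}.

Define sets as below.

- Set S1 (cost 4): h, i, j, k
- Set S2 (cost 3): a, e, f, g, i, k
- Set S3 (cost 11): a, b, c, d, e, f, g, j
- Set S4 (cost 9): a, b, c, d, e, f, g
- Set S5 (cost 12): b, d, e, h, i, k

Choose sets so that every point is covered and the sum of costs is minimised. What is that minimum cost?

S1, S4 together cover every point (S1 ∪ S4 = {a, b, c, d, e, f, g, h, i, j, k}); total cost 4 + 9 = 13.
The greedy pick S2, S1, S4 costs 16; no covering selection beats 13.

13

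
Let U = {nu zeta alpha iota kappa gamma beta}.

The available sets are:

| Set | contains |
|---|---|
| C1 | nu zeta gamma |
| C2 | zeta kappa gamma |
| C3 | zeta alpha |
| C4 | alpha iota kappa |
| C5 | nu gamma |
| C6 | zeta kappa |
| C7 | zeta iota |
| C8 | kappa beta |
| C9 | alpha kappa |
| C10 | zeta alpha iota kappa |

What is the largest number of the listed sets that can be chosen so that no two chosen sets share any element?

C5, C7, C9 are pairwise disjoint (C5={nu,gamma}; C7={zeta,iota}; C9={alpha,kappa}).
Every remaining set overlaps one of these, and no 4 of the listed sets are pairwise disjoint, so 3 is the maximum.

3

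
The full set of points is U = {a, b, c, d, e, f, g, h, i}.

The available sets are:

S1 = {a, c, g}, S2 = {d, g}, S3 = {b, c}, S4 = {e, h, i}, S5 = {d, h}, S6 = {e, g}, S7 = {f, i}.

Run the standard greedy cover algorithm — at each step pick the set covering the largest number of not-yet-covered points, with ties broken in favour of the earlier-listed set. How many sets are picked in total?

5

Greedy: pick S1 (covers 3 new) → pick S4 (covers 3 new) → pick S2 (covers 1 new) → pick S3 (covers 1 new) → pick S7 (covers 1 new). Total picks: 5.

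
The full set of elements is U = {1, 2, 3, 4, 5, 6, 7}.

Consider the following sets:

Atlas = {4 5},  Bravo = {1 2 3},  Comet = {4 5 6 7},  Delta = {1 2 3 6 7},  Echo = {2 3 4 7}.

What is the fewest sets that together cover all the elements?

Comet and Delta together: Comet ∪ Delta = {1, 2, 3, 4, 5, 6, 7} — every element is covered.
No single set has all 7 elements (the largest, Delta, has 5), so 2 is optimal.

2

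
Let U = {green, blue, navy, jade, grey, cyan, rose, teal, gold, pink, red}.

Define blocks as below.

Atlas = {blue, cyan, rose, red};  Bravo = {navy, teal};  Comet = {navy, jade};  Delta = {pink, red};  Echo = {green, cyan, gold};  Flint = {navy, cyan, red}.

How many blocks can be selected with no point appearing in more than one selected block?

Comet, Delta, Echo are pairwise disjoint (Comet={navy,jade}; Delta={pink,red}; Echo={green,cyan,gold}).
Every remaining block overlaps one of these, and no 4 of the listed blocks are pairwise disjoint, so 3 is the maximum.

3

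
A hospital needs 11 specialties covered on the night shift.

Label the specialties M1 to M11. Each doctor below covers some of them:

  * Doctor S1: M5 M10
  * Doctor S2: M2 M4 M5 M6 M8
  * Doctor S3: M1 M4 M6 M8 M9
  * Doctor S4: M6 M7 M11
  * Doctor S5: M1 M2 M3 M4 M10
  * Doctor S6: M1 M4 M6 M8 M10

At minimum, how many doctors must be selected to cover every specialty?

4

Take {S1, S3, S4, S5}. Their union is {M1, M2, M3, M4, M5, M6, M7, M8, M9, M10, M11}, which is all 11 specialties.
No 3 of the 6 doctors cover everything (all 20 combinations miss at least one specialty), so 4 is optimal.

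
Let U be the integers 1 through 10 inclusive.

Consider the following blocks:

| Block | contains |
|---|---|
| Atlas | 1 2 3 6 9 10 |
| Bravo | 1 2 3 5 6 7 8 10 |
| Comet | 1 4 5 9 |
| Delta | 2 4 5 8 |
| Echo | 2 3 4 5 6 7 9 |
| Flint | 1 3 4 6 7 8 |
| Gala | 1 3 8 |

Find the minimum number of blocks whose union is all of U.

Take {Bravo, Echo}. Their union is {1, 2, 3, 4, 5, 6, 7, 8, 9, 10}, which is all 10 elements.
No single block has all 10 elements (the largest, Bravo, has 8), so 2 is optimal.

2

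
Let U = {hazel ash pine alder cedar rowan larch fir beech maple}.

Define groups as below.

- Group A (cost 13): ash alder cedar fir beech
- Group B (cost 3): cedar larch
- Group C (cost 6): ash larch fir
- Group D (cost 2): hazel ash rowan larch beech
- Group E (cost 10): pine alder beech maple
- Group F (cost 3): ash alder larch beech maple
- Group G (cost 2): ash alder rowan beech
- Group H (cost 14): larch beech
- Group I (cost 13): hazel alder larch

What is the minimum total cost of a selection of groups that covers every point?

21

B, C, D, E together cover every point (B ∪ C ∪ D ∪ E = {hazel, ash, pine, alder, cedar, rowan, larch, fir, beech, maple}); total cost 3 + 6 + 2 + 10 = 21.
The greedy pick D, F, B, C, E costs 24; no covering selection beats 21.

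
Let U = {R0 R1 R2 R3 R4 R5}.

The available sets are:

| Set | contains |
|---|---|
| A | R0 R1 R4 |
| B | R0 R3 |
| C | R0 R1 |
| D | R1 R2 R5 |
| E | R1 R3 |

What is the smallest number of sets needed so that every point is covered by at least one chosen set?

3

Take {A, B, D}. Their union is {R0, R1, R2, R3, R4, R5}, which is all 6 points.
Only D contains R2, so D is forced; the remaining 3 points need at least 2 more sets (each remaining set adds at most 2) — so at least 3 sets are needed, and 3 is optimal.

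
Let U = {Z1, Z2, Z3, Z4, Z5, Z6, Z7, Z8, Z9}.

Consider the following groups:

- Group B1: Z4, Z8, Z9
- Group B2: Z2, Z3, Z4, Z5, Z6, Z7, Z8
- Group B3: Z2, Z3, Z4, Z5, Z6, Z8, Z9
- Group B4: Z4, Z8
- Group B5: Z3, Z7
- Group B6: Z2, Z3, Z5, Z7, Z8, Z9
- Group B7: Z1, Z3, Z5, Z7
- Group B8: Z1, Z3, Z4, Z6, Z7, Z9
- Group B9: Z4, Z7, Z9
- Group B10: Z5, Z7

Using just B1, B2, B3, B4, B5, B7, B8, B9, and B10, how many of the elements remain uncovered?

0

Union of B1, B2, B3, B4, B5, B7, B8, B9, B10 = {Z1, Z2, Z3, Z4, Z5, Z6, Z7, Z8, Z9} — that's every element, so 0 are uncovered.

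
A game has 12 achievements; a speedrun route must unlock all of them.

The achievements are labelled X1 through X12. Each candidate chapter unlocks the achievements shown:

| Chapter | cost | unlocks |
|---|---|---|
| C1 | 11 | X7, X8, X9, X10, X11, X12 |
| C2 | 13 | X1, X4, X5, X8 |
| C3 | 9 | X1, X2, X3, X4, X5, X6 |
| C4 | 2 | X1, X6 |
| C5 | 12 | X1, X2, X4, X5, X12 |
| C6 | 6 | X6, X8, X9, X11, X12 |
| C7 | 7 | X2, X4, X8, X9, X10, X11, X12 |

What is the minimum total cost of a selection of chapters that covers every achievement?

C1, C3 together cover every achievement (C1 ∪ C3 = {X1, X2, X3, X4, X5, X6, X7, X8, X9, X10, X11, X12}); total cost 11 + 9 = 20.
The greedy pick C4, C7, C3, C1 costs 29; no covering selection beats 20.

20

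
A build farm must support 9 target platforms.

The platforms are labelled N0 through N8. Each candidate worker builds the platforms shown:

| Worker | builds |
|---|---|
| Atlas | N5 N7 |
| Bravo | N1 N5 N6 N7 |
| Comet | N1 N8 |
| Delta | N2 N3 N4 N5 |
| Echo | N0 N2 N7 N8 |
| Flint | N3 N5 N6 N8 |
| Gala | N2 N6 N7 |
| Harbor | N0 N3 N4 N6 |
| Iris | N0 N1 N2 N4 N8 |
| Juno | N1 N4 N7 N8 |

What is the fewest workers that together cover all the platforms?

3

Take {Delta, Harbor, Juno}. Their union is {N0, N1, N2, N3, N4, N5, N6, N7, N8}, which is all 9 platforms.
No 2 of the 10 workers cover everything (all 45 combinations miss at least one platform), so 3 is optimal.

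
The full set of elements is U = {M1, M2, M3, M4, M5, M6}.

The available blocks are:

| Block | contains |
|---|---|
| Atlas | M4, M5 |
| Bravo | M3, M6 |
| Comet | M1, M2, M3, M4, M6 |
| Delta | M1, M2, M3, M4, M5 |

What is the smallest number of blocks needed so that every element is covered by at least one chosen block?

Bravo and Delta cover everything between them: the union {M1, M2, M3, M4, M5, M6} is all of U.
No single block has all 6 elements (the largest, Comet, has 5), so 2 is optimal.

2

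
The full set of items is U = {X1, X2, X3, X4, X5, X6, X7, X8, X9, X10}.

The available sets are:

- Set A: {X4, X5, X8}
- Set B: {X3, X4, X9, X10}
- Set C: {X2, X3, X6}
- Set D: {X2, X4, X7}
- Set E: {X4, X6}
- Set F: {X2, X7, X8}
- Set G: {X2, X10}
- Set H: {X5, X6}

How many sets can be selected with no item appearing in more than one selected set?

3

B, F, H are pairwise disjoint (B={X3,X4,X9,X10}; F={X2,X7,X8}; H={X5,X6}).
Every remaining set overlaps one of these, and no 4 of the listed sets are pairwise disjoint, so 3 is the maximum.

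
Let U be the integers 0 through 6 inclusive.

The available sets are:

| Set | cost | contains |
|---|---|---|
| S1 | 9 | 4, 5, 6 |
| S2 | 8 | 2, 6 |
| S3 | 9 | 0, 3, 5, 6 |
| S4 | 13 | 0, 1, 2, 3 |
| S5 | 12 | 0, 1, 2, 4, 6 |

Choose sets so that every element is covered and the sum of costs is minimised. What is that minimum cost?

21

S3, S5 together cover every element (S3 ∪ S5 = {0, 1, 2, 3, 4, 5, 6}); total cost 9 + 12 = 21.
No covering selection has total cost below 21.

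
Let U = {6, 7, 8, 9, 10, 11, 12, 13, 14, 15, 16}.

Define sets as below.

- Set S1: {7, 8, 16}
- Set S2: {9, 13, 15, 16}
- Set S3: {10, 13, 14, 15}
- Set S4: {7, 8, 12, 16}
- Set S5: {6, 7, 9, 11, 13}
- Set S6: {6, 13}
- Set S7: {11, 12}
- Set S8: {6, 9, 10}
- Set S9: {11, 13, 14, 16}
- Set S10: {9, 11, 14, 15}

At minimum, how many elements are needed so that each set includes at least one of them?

4

The 4 elements {7, 10, 11, 13} hit every set.
No choice of 3 elements meets every set, so 4 is the minimum.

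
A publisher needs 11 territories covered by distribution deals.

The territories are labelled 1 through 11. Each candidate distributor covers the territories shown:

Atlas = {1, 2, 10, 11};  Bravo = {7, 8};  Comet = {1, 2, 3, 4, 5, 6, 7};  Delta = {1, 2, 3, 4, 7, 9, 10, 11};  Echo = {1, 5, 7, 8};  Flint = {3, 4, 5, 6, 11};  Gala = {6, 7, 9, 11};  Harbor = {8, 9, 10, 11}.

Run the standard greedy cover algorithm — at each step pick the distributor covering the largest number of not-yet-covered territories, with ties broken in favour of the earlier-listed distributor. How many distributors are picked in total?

3

Greedy: pick Delta (covers 8 new) → pick Comet (covers 2 new) → pick Bravo (covers 1 new). Total picks: 3.
(The true minimum cover uses only 2 distributors, so greedy is not optimal here.)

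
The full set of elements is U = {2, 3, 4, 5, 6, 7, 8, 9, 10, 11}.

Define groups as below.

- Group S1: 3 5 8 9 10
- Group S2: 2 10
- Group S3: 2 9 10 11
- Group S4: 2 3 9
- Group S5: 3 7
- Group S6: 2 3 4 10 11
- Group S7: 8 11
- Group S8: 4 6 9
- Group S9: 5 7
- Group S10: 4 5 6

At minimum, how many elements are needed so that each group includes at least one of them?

4

H = {2, 6, 7, 8} meets every group (each contains at least one member of H), and |H| = 4.
The groups S2, S5, S7, S8 are pairwise disjoint, so any hitting set needs a separate element for each — at least 4. Hence 4 is optimal.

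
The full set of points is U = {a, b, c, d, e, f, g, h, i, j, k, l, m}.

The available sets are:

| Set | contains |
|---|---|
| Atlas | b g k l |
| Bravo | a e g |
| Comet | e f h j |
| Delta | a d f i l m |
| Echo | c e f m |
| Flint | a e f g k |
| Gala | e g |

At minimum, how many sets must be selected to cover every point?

4

Take {Atlas, Comet, Delta, Echo}. Their union is {a, b, c, d, e, f, g, h, i, j, k, l, m}, which is all 13 points.
Only Echo contains c, so Echo is forced; the remaining 9 points need at least 3 more sets (each remaining set adds at most 4) — so at least 4 sets are needed, and 4 is optimal.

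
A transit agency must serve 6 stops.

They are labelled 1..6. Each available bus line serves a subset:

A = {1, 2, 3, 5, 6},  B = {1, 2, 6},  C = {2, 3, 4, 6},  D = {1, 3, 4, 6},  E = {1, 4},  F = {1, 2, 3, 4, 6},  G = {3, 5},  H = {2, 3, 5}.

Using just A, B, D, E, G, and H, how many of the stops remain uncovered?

0

Union of A, B, D, E, G, H = {1, 2, 3, 4, 5, 6} — that's every stop, so 0 are uncovered.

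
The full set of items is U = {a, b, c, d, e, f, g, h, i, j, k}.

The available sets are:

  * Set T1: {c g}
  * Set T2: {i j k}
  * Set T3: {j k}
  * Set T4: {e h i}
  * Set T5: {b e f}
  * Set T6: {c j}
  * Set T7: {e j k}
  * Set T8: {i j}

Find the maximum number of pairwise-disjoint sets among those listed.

3

T1, T2, T5 are pairwise disjoint (T1={c,g}; T2={i,j,k}; T5={b,e,f}).
Every remaining set overlaps one of these, and no 4 of the listed sets are pairwise disjoint, so 3 is the maximum.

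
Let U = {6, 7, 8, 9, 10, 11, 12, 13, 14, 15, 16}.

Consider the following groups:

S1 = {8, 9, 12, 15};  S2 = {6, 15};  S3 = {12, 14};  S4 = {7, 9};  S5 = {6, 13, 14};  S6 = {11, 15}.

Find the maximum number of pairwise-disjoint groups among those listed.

S2, S3, S4 are pairwise disjoint (S2={6,15}; S3={12,14}; S4={7,9}).
Every remaining group overlaps one of these, and no 4 of the listed groups are pairwise disjoint, so 3 is the maximum.

3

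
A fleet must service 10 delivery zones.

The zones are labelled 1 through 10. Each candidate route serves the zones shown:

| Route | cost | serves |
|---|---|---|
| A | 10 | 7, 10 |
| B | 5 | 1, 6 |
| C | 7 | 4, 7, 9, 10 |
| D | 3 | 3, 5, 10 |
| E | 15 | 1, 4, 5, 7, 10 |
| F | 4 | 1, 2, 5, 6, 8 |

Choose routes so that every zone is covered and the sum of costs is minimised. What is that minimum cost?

C, D, F together cover every zone (C ∪ D ∪ F = {1, 2, 3, 4, 5, 6, 7, 8, 9, 10}); total cost 7 + 3 + 4 = 14.
No covering selection has total cost below 14.

14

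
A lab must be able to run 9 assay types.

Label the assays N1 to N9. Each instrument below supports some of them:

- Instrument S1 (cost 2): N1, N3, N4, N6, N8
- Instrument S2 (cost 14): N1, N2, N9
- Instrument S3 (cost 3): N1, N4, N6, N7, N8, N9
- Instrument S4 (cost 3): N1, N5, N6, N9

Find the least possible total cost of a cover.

S1, S2, S3, S4 together cover every assay (S1 ∪ S2 ∪ S3 ∪ S4 = {N1, N2, N3, N4, N5, N6, N7, N8, N9}); total cost 2 + 14 + 3 + 3 = 22.
No covering selection has total cost below 22.

22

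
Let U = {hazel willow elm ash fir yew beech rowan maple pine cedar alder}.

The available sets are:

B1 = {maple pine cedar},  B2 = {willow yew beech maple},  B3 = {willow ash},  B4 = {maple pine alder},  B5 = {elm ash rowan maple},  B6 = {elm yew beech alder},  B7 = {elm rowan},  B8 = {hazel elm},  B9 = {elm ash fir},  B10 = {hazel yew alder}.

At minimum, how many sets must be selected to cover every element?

Take {B1, B2, B5, B9, B10}. Their union is {hazel, willow, elm, ash, fir, yew, beech, rowan, maple, pine, cedar, alder}, which is all 12 elements.
No 4 of the 10 sets cover everything (all 210 combinations miss at least one element), so 5 is optimal.

5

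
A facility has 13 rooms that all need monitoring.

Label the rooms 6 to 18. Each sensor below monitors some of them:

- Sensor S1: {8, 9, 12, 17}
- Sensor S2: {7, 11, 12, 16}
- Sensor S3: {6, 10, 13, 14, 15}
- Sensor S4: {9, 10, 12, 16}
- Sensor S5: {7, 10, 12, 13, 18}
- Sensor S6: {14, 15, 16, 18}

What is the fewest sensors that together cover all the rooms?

4

Take {S1, S2, S3, S5}. Their union is {6, 7, 8, 9, 10, 11, 12, 13, 14, 15, 16, 17, 18}, which is all 13 rooms.
No 3 of the 6 sensors cover everything (all 20 combinations miss at least one room), so 4 is optimal.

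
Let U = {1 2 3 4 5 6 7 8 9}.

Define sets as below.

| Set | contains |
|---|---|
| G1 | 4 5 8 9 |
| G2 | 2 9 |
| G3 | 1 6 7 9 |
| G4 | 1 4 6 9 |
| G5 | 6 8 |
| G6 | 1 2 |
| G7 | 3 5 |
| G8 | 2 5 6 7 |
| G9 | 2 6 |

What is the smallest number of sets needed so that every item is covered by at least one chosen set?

4

G1 and G3 and G7 and G9 together: G1 ∪ G3 ∪ G7 ∪ G9 = {1, 2, 3, 4, 5, 6, 7, 8, 9} — every item is covered.
No 3 of the 9 sets cover everything (all 84 combinations miss at least one item), so 4 is optimal.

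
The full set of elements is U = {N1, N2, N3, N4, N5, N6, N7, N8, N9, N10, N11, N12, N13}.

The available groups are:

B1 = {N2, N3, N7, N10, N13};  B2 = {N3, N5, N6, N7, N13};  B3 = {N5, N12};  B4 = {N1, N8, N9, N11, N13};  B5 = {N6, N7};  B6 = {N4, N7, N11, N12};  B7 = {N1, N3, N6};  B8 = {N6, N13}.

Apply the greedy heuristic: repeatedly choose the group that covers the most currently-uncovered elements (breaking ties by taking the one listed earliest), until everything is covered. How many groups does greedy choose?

Greedy: pick B1 (covers 5 new) → pick B4 (covers 4 new) → pick B2 (covers 2 new) → pick B6 (covers 2 new). Total picks: 4.

4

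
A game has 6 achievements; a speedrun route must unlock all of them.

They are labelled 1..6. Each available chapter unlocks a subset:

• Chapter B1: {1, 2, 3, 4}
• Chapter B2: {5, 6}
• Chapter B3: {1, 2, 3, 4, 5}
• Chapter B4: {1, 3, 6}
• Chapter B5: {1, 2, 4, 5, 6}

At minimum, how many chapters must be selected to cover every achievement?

2

B3 and B4 together: B3 ∪ B4 = {1, 2, 3, 4, 5, 6} — every achievement is covered.
No single chapter has all 6 achievements (the largest, B3, has 5), so 2 is optimal.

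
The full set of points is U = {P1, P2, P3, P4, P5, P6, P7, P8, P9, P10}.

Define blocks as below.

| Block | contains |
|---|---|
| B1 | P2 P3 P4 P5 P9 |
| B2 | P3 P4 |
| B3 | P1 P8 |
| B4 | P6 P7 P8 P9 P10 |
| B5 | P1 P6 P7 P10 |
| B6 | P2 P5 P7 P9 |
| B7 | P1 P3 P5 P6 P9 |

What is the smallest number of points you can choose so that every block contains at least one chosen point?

The 3 points {P1, P3, P9} hit every block.
The blocks B2, B3, B6 are pairwise disjoint, so any hitting set needs a separate point for each — at least 3. Hence 3 is optimal.

3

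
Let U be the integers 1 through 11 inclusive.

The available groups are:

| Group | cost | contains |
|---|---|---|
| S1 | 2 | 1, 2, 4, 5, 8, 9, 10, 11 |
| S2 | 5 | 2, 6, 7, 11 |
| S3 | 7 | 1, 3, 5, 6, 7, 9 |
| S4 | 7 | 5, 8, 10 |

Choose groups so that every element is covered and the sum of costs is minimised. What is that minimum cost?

9

S1, S3 together cover every element (S1 ∪ S3 = {1, 2, 3, 4, 5, 6, 7, 8, 9, 10, 11}); total cost 2 + 7 = 9.
No covering selection has total cost below 9.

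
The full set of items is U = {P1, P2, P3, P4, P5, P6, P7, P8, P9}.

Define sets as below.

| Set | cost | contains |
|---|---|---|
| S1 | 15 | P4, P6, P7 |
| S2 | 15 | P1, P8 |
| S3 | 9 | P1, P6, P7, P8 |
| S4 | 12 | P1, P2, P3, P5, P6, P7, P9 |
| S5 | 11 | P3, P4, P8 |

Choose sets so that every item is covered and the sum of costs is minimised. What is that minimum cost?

S4, S5 together cover every item (S4 ∪ S5 = {P1, P2, P3, P4, P5, P6, P7, P8, P9}); total cost 12 + 11 = 23.
No covering selection has total cost below 23.

23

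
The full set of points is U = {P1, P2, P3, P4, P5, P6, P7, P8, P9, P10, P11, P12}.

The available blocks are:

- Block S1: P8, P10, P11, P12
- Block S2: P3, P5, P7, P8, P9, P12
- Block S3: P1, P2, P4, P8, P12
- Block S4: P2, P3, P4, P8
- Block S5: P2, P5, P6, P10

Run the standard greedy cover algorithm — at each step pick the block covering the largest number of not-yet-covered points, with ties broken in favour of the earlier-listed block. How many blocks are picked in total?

4

Greedy: pick S2 (covers 6 new) → pick S3 (covers 3 new) → pick S1 (covers 2 new) → pick S5 (covers 1 new). Total picks: 4.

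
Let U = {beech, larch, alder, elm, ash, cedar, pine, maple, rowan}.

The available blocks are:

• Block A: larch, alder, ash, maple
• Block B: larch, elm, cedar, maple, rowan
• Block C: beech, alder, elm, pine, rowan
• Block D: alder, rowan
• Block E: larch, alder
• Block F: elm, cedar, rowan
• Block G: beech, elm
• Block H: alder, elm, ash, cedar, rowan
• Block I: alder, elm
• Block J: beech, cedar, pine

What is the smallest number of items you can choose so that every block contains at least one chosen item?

T = {beech, alder, cedar} meets every block (each contains at least one member of T), and |T| = 3.
No choice of 2 items meets every block, so 3 is the minimum.

3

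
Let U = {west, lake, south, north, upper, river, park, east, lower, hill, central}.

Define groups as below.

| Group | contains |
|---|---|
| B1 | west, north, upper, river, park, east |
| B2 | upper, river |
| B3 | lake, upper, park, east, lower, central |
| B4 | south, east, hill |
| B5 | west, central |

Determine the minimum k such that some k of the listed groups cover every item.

3

Take {B1, B3, B4}. Their union is {west, lake, south, north, upper, river, park, east, lower, hill, central}, which is all 11 items.
Only B3 contains lake, so B3 is forced; the remaining 5 items need at least 2 more groups (each remaining group adds at most 3) — so at least 3 groups are needed, and 3 is optimal.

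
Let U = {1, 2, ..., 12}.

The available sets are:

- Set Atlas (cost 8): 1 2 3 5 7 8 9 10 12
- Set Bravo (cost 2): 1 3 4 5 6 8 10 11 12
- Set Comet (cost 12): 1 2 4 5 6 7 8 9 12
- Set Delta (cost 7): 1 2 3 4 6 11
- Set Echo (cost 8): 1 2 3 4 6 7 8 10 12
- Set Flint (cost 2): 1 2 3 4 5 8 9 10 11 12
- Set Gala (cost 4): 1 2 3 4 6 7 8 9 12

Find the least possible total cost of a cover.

Bravo, Gala together cover every element (Bravo ∪ Gala = {1, 2, 3, 4, 5, 6, 7, 8, 9, 10, 11, 12}); total cost 2 + 4 = 6.
The greedy pick Flint, Bravo, Gala costs 8; no covering selection beats 6.

6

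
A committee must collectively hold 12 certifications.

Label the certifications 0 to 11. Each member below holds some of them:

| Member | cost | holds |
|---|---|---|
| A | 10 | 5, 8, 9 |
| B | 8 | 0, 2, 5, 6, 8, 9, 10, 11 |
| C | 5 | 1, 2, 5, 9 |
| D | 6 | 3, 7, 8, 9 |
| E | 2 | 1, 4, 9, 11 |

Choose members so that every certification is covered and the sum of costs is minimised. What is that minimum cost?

16

B, D, E together cover every certification (B ∪ D ∪ E = {0, 1, 2, 3, 4, 5, 6, 7, 8, 9, 10, 11}); total cost 8 + 6 + 2 = 16.
No covering selection has total cost below 16.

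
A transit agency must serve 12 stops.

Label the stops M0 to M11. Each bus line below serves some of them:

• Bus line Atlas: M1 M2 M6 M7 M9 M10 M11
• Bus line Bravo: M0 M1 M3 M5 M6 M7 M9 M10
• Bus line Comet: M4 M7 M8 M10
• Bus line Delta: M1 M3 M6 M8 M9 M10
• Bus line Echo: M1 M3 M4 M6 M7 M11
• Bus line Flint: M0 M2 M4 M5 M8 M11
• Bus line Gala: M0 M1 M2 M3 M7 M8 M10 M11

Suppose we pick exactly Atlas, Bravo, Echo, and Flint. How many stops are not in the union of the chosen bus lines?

0

Union of Atlas, Bravo, Echo, Flint = {M0, M1, M2, M3, M4, M5, M6, M7, M8, M9, M10, M11} — that's every stop, so 0 are uncovered.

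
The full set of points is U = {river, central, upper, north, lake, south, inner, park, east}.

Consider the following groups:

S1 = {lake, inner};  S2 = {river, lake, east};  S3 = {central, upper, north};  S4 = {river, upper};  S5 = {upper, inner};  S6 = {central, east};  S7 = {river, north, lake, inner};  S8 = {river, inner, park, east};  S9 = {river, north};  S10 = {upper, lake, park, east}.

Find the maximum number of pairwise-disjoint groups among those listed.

3

S5, S6, S9 are pairwise disjoint (S5={upper,inner}; S6={central,east}; S9={river,north}).
Every remaining group overlaps one of these, and no 4 of the listed groups are pairwise disjoint, so 3 is the maximum.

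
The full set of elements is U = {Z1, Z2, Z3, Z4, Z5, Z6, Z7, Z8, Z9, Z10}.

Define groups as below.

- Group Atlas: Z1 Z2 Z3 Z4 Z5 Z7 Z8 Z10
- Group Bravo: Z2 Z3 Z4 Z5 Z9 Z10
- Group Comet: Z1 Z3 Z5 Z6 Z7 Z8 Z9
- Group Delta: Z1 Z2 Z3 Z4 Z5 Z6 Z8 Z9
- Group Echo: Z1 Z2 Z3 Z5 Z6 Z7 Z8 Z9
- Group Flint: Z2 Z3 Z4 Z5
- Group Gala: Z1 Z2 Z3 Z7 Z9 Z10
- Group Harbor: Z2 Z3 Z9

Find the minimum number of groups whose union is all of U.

2

Bravo and Echo together: Bravo ∪ Echo = {Z1, Z2, Z3, Z4, Z5, Z6, Z7, Z8, Z9, Z10} — every element is covered.
No single group has all 10 elements (the largest, Atlas, has 8), so 2 is optimal.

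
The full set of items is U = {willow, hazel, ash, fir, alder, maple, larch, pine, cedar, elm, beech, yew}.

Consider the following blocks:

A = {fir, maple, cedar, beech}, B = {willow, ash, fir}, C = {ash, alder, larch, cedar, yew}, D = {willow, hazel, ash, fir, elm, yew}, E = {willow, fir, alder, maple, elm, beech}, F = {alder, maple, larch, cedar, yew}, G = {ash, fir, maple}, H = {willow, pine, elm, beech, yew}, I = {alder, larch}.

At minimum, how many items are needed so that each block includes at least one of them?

3

T = {fir, larch, pine} meets every block (each contains at least one member of T), and |T| = 3.
The blocks G, H, I are pairwise disjoint, so any hitting set needs a separate item for each — at least 3. Hence 3 is optimal.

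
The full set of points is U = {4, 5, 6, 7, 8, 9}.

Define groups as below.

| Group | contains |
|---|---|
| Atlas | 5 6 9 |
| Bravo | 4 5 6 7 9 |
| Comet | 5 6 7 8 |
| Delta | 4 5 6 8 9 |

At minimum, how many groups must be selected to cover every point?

Comet and Delta together: Comet ∪ Delta = {4, 5, 6, 7, 8, 9} — every point is covered.
No single group has all 6 points (the largest, Bravo, has 5), so 2 is optimal.

2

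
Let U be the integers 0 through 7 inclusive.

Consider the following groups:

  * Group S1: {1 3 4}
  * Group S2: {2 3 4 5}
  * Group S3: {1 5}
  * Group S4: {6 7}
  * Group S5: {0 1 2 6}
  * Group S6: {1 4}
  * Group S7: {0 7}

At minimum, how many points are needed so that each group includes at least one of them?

The 3 points {1, 3, 7} hit every group.
No choice of 2 points meets every group, so 3 is the minimum.

3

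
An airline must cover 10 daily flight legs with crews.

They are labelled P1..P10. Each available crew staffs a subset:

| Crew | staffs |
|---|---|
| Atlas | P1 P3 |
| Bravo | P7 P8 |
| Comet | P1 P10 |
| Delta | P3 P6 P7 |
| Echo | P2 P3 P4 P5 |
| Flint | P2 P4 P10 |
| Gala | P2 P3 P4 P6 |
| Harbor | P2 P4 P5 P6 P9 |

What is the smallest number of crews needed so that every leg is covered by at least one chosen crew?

4

Take {Bravo, Comet, Delta, Harbor}. Their union is {P1, P2, P3, P4, P5, P6, P7, P8, P9, P10}, which is all 10 legs.
Only Harbor contains P9, so Harbor is forced; the remaining 5 legs need at least 3 more crews (each remaining crew adds at most 2) — so at least 4 crews are needed, and 4 is optimal.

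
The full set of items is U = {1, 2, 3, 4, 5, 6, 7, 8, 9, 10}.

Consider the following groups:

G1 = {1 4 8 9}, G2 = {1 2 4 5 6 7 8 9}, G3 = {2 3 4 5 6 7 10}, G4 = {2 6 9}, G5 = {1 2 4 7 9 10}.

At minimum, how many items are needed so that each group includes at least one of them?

H = {2, 9} meets every group (each contains at least one member of H), and |H| = 2.
No single item lies in every group, so at least 2 are needed and 2 is optimal.

2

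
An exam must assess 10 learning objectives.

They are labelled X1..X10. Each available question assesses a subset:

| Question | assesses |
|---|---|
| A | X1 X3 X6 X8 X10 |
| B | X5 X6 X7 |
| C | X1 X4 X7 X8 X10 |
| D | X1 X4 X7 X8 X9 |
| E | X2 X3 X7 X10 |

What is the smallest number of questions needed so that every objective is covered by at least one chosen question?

3

Take {B, D, E}. Their union is {X1, X2, X3, X4, X5, X6, X7, X8, X9, X10}, which is all 10 objectives.
Only E contains X2, so E is forced; the remaining 6 objectives need at least 2 more questions (each remaining question adds at most 4) — so at least 3 questions are needed, and 3 is optimal.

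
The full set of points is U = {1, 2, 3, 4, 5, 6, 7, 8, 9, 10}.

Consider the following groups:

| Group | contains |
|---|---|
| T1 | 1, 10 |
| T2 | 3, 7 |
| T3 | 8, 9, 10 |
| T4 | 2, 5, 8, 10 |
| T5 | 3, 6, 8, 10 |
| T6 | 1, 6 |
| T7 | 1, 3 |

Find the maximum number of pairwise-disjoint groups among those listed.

3

T2, T4, T6 are pairwise disjoint (T2={3,7}; T4={2,5,8,10}; T6={1,6}).
Every remaining group overlaps one of these, and no 4 of the listed groups are pairwise disjoint, so 3 is the maximum.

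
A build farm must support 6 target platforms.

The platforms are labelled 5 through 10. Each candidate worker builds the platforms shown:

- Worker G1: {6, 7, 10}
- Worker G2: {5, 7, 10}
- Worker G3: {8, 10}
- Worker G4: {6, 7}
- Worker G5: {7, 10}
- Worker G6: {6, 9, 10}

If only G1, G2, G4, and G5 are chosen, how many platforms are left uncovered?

Union of G1, G2, G4, G5 = {5, 6, 7, 10}.
Not covered: 8, 9 — 2 platforms.

2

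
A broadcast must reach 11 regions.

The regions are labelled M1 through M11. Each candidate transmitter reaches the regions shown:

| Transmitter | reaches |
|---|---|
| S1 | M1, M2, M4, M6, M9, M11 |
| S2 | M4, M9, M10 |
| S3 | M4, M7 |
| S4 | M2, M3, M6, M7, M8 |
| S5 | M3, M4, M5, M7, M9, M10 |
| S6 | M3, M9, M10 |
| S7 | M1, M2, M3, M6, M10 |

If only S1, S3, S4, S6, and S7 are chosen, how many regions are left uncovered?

1

Union of S1, S3, S4, S6, S7 = {M1, M2, M3, M4, M6, M7, M8, M9, M10, M11}.
Not covered: M5 — 1 region.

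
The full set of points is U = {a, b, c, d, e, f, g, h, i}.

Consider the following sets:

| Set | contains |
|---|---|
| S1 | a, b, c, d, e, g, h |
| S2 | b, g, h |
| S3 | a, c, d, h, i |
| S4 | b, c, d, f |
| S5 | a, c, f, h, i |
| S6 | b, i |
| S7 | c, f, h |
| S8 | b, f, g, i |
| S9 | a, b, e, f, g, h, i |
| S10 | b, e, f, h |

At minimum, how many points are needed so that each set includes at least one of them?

Take T = {b, h}. Each listed set contains at least one of these, so T is a hitting set of size 2.
The sets S6, S7 are pairwise disjoint, so any hitting set needs a separate point for each — at least 2. Hence 2 is optimal.

2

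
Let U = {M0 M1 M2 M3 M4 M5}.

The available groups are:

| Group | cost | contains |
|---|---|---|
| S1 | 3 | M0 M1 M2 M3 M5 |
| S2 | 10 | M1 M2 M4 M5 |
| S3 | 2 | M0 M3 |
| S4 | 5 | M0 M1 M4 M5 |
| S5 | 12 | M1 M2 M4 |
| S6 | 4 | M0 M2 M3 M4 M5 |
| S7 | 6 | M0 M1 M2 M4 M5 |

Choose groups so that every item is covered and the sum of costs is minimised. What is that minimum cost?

S1, S6 together cover every item (S1 ∪ S6 = {M0, M1, M2, M3, M4, M5}); total cost 3 + 4 = 7.
No covering selection has total cost below 7.

7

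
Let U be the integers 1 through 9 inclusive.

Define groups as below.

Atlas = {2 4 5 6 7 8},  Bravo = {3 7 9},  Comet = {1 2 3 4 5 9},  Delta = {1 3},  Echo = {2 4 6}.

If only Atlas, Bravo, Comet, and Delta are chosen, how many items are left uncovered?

Union of Atlas, Bravo, Comet, Delta = {1, 2, 3, 4, 5, 6, 7, 8, 9} — that's every item, so 0 are uncovered.

0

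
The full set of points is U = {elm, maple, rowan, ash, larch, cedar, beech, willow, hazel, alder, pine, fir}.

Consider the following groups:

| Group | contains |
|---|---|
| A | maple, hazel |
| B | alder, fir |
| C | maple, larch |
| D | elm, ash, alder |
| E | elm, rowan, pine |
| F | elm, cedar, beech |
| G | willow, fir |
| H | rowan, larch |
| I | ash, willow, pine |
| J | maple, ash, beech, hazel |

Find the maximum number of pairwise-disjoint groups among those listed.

5

A, B, F, H, I are pairwise disjoint (A={maple,hazel}; B={alder,fir}; F={elm,cedar,beech}; H={rowan,larch}; I={ash,willow,pine}).
Every remaining group overlaps one of these, and no 6 of the listed groups are pairwise disjoint, so 5 is the maximum.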